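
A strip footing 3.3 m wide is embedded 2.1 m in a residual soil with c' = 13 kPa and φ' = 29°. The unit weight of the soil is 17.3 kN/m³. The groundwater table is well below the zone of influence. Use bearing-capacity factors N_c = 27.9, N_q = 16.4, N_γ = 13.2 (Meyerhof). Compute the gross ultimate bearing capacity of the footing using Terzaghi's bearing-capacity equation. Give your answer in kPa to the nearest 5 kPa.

q_ult ≈ 1335 kPa

Overburden at base level: q = 17.3 × 2.1 = 36.33 kPa.
Cohesion term c·N_c = 13 × 27.9 = 362.7 kPa; surcharge term q·N_q = 36.33 × 16.4 = 595.81 kPa; self-weight term 0.5·γ·B·N_γ = 0.5 × 17.3 × 3.3 × 13.2 = 376.79 kPa.
q_ult = 362.7 + 595.81 + 376.79 = 1335.3 kPa.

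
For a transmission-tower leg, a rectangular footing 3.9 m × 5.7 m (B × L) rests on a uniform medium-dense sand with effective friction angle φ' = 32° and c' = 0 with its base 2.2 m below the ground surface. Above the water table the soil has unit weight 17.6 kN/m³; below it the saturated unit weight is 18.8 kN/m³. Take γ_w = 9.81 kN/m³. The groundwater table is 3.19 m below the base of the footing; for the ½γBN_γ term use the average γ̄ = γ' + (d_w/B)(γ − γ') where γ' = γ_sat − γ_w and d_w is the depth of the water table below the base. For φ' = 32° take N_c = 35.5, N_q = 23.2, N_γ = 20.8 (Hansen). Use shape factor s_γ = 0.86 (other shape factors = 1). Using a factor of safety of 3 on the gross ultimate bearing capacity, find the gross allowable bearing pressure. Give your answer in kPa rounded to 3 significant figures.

Overburden at base level: q = 17.6 × 2.2 = 38.72 kPa.
The water table is 3.19 m below the base (< B = 3.9 m), so the ½γBN_γ term uses γ̄ = γ' + (d_w/B)(γ − γ') = 8.99 + (3.19/3.9)(17.6 − 8.99) = 16.033 kN/m³.
Surcharge term q·N_q = 38.72 × 23.2 = 898.3 kPa; self-weight term 0.5·γ·B·N_γ·s_γ = 0.5 × 16.033 × 3.9 × 20.8 × 0.86 = 559.24 kPa.
q_ult = 898.3 + 559.24 = 1457.5 kPa.
q_all = 1457.5 / 3 = 485.85 kPa.

q_all ≈ 486 kPa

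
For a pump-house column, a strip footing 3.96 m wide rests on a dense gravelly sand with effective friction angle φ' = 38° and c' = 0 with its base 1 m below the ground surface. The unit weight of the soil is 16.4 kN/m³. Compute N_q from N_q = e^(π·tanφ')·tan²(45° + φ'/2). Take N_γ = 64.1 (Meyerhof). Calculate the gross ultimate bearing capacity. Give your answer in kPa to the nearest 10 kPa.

q_ult ≈ 2880 kPa

tan38° = 0.7813, so N_q = e^(π×0.7813)·tan²(64°) = 11.64 × 4.204 = 48.93.
Overburden at base level: q = 16.4 × 1 = 16.4 kPa.
Surcharge term q·N_q = 16.4 × 48.933 = 802.51 kPa; self-weight term 0.5·γ·B·N_γ = 0.5 × 16.4 × 3.96 × 64.1 = 2081.5 kPa.
q_ult = 802.51 + 2081.5 = 2884 kPa.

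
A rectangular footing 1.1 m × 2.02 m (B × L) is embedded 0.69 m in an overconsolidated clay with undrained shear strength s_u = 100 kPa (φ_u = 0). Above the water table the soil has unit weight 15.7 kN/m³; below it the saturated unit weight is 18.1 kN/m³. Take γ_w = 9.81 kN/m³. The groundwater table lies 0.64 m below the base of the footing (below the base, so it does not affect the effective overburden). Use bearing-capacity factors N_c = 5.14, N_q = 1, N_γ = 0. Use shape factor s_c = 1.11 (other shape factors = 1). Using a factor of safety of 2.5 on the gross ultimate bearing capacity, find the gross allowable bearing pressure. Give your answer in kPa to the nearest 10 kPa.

Effective surcharge at the founding depth q = γ·D_f = 15.7 × 0.69 = 10.833 kPa.
q_ult = c·N_c·s_c + q·N_q
     = 100 × 5.14 × 1.11 + 10.833 × 1
     = 570.54 + 10.833 = 581.37 kPa.
q_all = 581.37 / 2.5 = 232.55 kPa.

q_all ≈ 230 kPa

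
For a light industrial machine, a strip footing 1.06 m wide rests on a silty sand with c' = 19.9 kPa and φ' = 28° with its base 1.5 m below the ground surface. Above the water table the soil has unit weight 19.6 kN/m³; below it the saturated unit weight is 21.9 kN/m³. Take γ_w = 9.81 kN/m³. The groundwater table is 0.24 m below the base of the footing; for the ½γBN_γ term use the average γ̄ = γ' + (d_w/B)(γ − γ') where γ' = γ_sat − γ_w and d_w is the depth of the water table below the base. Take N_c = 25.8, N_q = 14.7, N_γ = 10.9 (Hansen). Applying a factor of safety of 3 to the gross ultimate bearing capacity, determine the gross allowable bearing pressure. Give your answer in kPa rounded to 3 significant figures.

q_all ≈ 342 kPa

q = γ·D_f = 19.6 × 1.5 = 29.4 kPa.
γ' = 12.09 kN/m³; averaging over the depth B below the base, γ̄ = γ' + (d_w/B)(γ − γ') = 13.79 kN/m³.
c·N_c = 19.9 × 25.8 = 513.42 kPa
q·N_q = 29.4 × 14.7 = 432.18 kPa
0.5·γ·B·N_γ = 0.5 × 13.79 × 1.06 × 10.9 = 79.667 kPa
q_ult = 513.42 + 432.18 + 79.667 = 1025.3 kPa.
q_all = q_ult / FS = 1025.3 / 3 = 341.76 kPa.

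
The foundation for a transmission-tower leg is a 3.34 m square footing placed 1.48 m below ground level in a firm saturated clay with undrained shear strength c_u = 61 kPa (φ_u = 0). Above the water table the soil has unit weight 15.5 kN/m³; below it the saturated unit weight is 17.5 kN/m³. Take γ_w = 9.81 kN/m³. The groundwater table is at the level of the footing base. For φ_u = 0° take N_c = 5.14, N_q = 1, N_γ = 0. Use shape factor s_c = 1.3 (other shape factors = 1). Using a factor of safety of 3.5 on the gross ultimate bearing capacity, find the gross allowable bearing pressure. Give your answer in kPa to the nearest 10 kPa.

q = γ·D_f = 15.5 × 1.48 = 22.94 kPa.
c·N_c·s_c = 61 × 5.14 × 1.3 = 407.6 kPa
q·N_q = 22.94 × 1 = 22.94 kPa
q_ult = 407.6 + 22.94 = 430.54 kPa.
q_all = 430.54 / 3.5 = 123.01 kPa.

q_all ≈ 120 kPa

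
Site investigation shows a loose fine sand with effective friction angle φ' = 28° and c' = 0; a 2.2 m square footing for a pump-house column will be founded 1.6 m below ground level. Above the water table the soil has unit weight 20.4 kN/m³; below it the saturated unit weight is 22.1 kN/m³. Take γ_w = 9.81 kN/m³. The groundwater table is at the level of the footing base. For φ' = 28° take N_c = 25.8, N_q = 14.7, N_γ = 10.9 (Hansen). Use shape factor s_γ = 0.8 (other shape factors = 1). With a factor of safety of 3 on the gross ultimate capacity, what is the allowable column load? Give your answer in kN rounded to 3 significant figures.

q = γ·D_f = 20.4 × 1.6 = 32.64 kPa.
For the ½γBN_γ term take γ' = 22.1 − 9.81 = 12.29 kN/m³ (soil below base is submerged).
q·N_q = 32.64 × 14.7 = 479.81 kPa
0.5·γ·B·N_γ·s_γ = 0.5 × 12.29 × 2.2 × 10.9 × 0.8 = 117.89 kPa
q_ult = 479.81 + 117.89 = 597.69 kPa.
Gross allowable pressure q_all = 597.69 / 3 = 199.23 kPa.
Footing area = 4.84 m², so allowable column load = 199.23 × 4.84 = 964.28 kN.

P_all ≈ 964 kN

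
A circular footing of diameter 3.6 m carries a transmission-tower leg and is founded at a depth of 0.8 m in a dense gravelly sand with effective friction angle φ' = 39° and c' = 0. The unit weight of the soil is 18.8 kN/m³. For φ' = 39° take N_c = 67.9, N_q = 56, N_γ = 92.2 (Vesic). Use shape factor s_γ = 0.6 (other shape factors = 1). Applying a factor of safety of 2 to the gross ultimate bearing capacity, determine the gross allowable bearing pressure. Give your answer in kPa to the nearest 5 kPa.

q_all ≈ 1355 kPa

Effective surcharge at the founding depth q = γ·D_f = 18.8 × 0.8 = 15.04 kPa.
q_ult = q·N_q + 0.5·γ·B·N_γ·s_γ
     = 15.04 × 56 + 0.5 × 18.8 × 3.6 × 92.2 × 0.6
     = 842.24 + 1872 = 2714.3 kPa.
q_all = q_ult / FS = 2714.3 / 2 = 1357.1 kPa.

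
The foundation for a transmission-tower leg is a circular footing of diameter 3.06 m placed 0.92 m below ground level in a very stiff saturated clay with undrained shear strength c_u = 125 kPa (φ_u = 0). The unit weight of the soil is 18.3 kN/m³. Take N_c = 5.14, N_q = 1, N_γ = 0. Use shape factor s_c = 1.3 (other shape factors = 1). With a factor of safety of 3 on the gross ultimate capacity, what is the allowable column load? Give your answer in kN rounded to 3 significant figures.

q = γ·D_f = 18.3 × 0.92 = 16.836 kPa.
c·N_c·s_c = 125 × 5.14 × 1.3 = 835.25 kPa
q·N_q = 16.836 × 1 = 16.836 kPa
q_ult = 835.25 + 16.836 = 852.09 kPa.
Gross allowable pressure q_all = 852.09 / 3 = 284.03 kPa.
Footing area = 7.3542 m², so allowable column load = 284.03 × 7.3542 = 2088.8 kN.

P_all ≈ 2090 kN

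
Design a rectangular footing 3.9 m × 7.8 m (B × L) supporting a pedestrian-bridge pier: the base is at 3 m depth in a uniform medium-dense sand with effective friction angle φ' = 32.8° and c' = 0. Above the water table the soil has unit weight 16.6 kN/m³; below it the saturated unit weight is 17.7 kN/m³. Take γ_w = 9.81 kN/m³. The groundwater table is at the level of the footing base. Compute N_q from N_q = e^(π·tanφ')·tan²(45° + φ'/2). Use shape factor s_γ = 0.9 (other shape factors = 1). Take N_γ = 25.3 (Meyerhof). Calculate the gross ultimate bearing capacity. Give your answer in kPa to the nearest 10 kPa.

q_ult ≈ 1620 kPa

tan32.8° = 0.6445, so N_q = e^(π×0.6445)·tan²(61.4°) = 7.573 × 3.364 = 25.48.
Effective surcharge at the founding depth q = γ·D_f = 16.6 × 3 = 49.8 kPa.
The water table coincides with the base, so in the self-weight term γ → γ' = 7.89 kN/m³.
q_ult = q·N_q + 0.5·γ·B·N_γ·s_γ
     = 49.8 × 25.477 + 0.5 × 7.89 × 3.9 × 25.3 × 0.9
     = 1268.7 + 350.33 = 1619.1 kPa.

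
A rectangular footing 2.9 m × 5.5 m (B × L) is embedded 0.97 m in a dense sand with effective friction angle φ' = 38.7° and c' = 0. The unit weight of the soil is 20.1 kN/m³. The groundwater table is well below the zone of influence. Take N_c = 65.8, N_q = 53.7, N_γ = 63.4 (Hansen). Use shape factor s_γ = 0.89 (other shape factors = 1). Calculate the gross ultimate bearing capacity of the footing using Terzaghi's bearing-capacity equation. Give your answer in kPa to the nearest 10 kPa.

Overburden at base level: q = 20.1 × 0.97 = 19.497 kPa.
Surcharge term q·N_q = 19.497 × 53.7 = 1047 kPa; self-weight term 0.5·γ·B·N_γ·s_γ = 0.5 × 20.1 × 2.9 × 63.4 × 0.89 = 1644.5 kPa.
q_ult = 1047 + 1644.5 = 2691.5 kPa.

q_ult ≈ 2690 kPa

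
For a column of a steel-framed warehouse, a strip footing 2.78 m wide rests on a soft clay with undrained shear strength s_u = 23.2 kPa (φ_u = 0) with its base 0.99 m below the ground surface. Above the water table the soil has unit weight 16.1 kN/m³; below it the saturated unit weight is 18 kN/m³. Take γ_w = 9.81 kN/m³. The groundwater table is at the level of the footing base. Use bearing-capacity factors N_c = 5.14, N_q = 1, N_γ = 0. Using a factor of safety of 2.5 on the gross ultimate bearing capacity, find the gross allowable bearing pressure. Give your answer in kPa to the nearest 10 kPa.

Overburden at base level: q = 16.1 × 0.99 = 15.939 kPa.
Cohesion term c·N_c = 23.2 × 5.14 = 119.25 kPa; surcharge term q·N_q = 15.939 × 1 = 15.939 kPa.
q_ult = 119.25 + 15.939 = 135.19 kPa.
q_all = 135.19 / 2.5 = 54.075 kPa.

q_all ≈ 50 kPa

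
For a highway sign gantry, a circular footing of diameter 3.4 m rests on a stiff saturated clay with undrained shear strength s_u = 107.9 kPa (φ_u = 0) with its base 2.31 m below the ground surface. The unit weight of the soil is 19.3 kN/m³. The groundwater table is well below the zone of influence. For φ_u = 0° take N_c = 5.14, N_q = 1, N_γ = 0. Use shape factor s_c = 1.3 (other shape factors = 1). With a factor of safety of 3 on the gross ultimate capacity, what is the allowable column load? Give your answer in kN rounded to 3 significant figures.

P_all ≈ 2320 kN

Overburden at base level: q = 19.3 × 2.31 = 44.583 kPa.
Cohesion term c·N_c·s_c = 107.9 × 5.14 × 1.3 = 720.99 kPa; surcharge term q·N_q = 44.583 × 1 = 44.583 kPa.
q_ult = 720.99 + 44.583 = 765.57 kPa.
Gross allowable pressure q_all = 765.57 / 3 = 255.19 kPa.
Footing area = 9.0792 m², so allowable column load = 255.19 × 9.0792 = 2316.9 kN.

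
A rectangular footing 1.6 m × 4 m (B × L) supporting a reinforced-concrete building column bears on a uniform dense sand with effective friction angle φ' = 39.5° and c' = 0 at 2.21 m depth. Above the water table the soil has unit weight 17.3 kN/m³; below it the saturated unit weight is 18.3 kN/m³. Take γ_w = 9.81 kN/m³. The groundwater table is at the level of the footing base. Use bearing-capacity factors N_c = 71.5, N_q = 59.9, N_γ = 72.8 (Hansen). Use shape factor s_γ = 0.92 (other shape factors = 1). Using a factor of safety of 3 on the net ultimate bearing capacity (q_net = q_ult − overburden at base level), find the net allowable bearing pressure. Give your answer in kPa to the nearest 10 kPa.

Effective surcharge at the founding depth q = γ·D_f = 17.3 × 2.21 = 38.233 kPa.
The water table coincides with the base, so in the self-weight term γ → γ' = 8.49 kN/m³.
q_ult = q·N_q + 0.5·γ·B·N_γ·s_γ
     = 38.233 × 59.9 + 0.5 × 8.49 × 1.6 × 72.8 × 0.92
     = 2290.2 + 454.9 = 2745.1 kPa.
q_net = 2745.1 − 38.233 = 2706.8 kPa.
q_all(net) = 2706.8 / 3 = 902.27 kPa.

q_all(net) ≈ 900 kPa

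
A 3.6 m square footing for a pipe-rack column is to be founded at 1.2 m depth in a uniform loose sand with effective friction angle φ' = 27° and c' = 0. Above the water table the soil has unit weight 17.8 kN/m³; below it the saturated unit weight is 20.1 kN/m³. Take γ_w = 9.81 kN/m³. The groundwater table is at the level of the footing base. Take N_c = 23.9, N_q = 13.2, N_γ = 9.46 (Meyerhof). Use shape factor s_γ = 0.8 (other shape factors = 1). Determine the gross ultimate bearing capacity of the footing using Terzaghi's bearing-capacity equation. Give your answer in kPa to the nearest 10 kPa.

q_ult ≈ 420 kPa

q = γ·D_f = 17.8 × 1.2 = 21.36 kPa.
For the ½γBN_γ term take γ' = 20.1 − 9.81 = 10.29 kN/m³ (soil below base is submerged).
q·N_q = 21.36 × 13.2 = 281.95 kPa
0.5·γ·B·N_γ·s_γ = 0.5 × 10.29 × 3.6 × 9.46 × 0.8 = 140.17 kPa
q_ult = 281.95 + 140.17 = 422.13 kPa.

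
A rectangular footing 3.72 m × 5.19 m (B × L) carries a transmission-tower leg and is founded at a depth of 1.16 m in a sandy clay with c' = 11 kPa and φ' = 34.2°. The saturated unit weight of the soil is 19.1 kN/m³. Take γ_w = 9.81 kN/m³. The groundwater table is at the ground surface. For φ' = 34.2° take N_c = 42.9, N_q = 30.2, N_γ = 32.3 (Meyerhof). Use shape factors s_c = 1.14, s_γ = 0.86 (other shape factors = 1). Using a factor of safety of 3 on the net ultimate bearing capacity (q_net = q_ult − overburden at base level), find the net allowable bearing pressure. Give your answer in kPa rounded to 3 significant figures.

Water table at ground surface, so effective unit weight γ' = 19.1 − 9.81 = 9.29 kN/m³ is used throughout; overburden q = 9.29 × 1.16 = 10.776 kPa; the same γ' applies in the ½γBN_γ term.
Cohesion term c·N_c·s_c = 11 × 42.9 × 1.14 = 537.97 kPa; surcharge term q·N_q = 10.776 × 30.2 = 325.45 kPa; self-weight term 0.5·γ·B·N_γ·s_γ = 0.5 × 9.29 × 3.72 × 32.3 × 0.86 = 479.99 kPa.
q_ult = 537.97 + 325.45 + 479.99 = 1343.4 kPa.
q_net = 1343.4 − 10.776 = 1332.6 kPa.
q_all(net) = 1332.6 / 3 = 444.21 kPa.

q_all(net) ≈ 444 kPa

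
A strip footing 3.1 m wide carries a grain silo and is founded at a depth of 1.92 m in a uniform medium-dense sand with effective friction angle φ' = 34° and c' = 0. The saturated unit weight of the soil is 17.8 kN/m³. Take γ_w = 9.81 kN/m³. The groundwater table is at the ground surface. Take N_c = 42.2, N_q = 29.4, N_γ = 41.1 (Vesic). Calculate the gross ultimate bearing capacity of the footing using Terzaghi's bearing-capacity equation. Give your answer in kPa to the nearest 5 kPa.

q_ult ≈ 960 kPa

With the water table at the surface the whole profile is submerged: γ' = 17.8 − 9.81 = 7.99 kN/m³, so q = γ'·D_f = 15.341 kPa; the same γ' applies in the ½γBN_γ term.
q_ult = q·N_q + 0.5·γ·B·N_γ
     = 15.341 × 29.4 + 0.5 × 7.99 × 3.1 × 41.1
     = 451.02 + 509 = 960.02 kPa.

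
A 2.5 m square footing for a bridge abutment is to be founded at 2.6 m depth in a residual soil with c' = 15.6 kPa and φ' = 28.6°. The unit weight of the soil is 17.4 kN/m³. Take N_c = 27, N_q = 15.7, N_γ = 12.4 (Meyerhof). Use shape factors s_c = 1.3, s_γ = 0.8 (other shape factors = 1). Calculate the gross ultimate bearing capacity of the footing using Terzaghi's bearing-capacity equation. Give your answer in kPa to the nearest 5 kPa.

Overburden at base level: q = 17.4 × 2.6 = 45.24 kPa.
Cohesion term c·N_c·s_c = 15.6 × 27 × 1.3 = 547.56 kPa; surcharge term q·N_q = 45.24 × 15.7 = 710.27 kPa; self-weight term 0.5·γ·B·N_γ·s_γ = 0.5 × 17.4 × 2.5 × 12.4 × 0.8 = 215.76 kPa.
q_ult = 547.56 + 710.27 + 215.76 = 1473.6 kPa.

q_ult ≈ 1475 kPa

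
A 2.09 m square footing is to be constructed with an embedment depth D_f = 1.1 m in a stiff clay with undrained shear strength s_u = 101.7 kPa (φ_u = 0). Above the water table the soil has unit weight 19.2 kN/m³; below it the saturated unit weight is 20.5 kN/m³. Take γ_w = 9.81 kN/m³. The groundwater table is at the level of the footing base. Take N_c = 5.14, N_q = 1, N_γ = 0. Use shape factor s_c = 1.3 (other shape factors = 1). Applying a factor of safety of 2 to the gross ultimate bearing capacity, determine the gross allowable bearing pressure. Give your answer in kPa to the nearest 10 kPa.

q = γ·D_f = 19.2 × 1.1 = 21.12 kPa.
c·N_c·s_c = 101.7 × 5.14 × 1.3 = 679.56 kPa
q·N_q = 21.12 × 1 = 21.12 kPa
q_ult = 679.56 + 21.12 = 700.68 kPa.
q_all = q_ult / FS = 700.68 / 2 = 350.34 kPa.

q_all ≈ 350 kPa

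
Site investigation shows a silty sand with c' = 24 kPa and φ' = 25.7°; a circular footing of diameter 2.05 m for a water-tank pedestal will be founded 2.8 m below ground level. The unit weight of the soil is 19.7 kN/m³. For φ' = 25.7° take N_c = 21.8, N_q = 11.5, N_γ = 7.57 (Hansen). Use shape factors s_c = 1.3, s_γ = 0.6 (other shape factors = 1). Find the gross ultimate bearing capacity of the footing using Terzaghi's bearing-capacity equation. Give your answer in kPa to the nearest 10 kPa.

q = γ·D_f = 19.7 × 2.8 = 55.16 kPa.
c·N_c·s_c = 24 × 21.8 × 1.3 = 680.16 kPa
q·N_q = 55.16 × 11.5 = 634.34 kPa
0.5·γ·B·N_γ·s_γ = 0.5 × 19.7 × 2.05 × 7.57 × 0.6 = 91.714 kPa
q_ult = 680.16 + 634.34 + 91.714 = 1406.2 kPa.

q_ult ≈ 1410 kPa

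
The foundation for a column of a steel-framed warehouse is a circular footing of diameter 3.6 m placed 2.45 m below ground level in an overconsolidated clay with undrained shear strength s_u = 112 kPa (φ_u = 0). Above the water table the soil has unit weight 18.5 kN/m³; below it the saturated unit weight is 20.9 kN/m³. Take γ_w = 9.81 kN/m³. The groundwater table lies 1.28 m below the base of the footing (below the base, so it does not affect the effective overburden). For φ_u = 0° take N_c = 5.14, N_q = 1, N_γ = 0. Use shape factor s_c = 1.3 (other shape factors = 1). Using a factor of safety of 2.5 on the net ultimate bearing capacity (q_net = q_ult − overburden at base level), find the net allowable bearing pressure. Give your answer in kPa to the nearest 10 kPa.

q = γ·D_f = 18.5 × 2.45 = 45.325 kPa.
c·N_c·s_c = 112 × 5.14 × 1.3 = 748.38 kPa
q·N_q = 45.325 × 1 = 45.325 kPa
q_ult = 748.38 + 45.325 = 793.71 kPa.
q_net = 793.71 − 45.325 = 748.38 kPa.
q_all(net) = 748.38 / 2.5 = 299.35 kPa.

q_all(net) ≈ 300 kPa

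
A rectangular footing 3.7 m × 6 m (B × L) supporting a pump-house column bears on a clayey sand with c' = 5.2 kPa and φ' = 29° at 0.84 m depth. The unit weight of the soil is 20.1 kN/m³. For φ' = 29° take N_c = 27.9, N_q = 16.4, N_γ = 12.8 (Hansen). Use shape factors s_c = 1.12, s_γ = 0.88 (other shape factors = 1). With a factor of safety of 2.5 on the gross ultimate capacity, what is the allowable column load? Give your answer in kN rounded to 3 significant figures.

q = γ·D_f = 20.1 × 0.84 = 16.884 kPa.
c·N_c·s_c = 5.2 × 27.9 × 1.12 = 162.49 kPa
q·N_q = 16.884 × 16.4 = 276.9 kPa
0.5·γ·B·N_γ·s_γ = 0.5 × 20.1 × 3.7 × 12.8 × 0.88 = 418.85 kPa
q_ult = 162.49 + 276.9 + 418.85 = 858.24 kPa.
Gross allowable pressure q_all = 858.24 / 2.5 = 343.3 kPa.
Footing area = 22.2 m², so allowable column load = 343.3 × 22.2 = 7621.2 kN.

P_all ≈ 7620 kN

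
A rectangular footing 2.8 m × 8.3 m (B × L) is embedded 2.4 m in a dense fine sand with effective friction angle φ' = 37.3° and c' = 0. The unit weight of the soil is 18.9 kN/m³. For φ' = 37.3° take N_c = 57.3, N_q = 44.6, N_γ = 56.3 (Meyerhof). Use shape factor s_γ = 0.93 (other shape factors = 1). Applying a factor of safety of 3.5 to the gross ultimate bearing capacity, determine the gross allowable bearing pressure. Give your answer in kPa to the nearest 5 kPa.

q_all ≈ 975 kPa

q = γ·D_f = 18.9 × 2.4 = 45.36 kPa.
q·N_q = 45.36 × 44.6 = 2023.1 kPa
0.5·γ·B·N_γ·s_γ = 0.5 × 18.9 × 2.8 × 56.3 × 0.93 = 1385.4 kPa
q_ult = 2023.1 + 1385.4 = 3408.5 kPa.
q_all = q_ult / FS = 3408.5 / 3.5 = 973.85 kPa.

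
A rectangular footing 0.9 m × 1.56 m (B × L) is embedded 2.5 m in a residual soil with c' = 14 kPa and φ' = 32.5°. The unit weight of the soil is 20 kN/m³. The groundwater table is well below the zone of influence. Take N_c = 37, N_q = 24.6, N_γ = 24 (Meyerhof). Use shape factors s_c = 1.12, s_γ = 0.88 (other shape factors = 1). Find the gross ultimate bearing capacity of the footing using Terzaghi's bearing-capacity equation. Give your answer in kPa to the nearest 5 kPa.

q = γ·D_f = 20 × 2.5 = 50 kPa.
c·N_c·s_c = 14 × 37 × 1.12 = 580.16 kPa
q·N_q = 50 × 24.6 = 1230 kPa
0.5·γ·B·N_γ·s_γ = 0.5 × 20 × 0.9 × 24 × 0.88 = 190.08 kPa
q_ult = 580.16 + 1230 + 190.08 = 2000.2 kPa.

q_ult ≈ 2000 kPa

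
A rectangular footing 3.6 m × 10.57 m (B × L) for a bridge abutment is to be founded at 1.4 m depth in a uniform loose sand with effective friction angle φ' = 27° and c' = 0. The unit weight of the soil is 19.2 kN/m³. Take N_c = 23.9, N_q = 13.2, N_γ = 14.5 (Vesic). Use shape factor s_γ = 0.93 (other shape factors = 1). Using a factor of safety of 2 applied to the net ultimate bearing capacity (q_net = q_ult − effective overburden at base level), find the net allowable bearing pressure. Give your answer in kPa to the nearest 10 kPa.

q_all(net) ≈ 400 kPa

Effective surcharge at the founding depth q = γ·D_f = 19.2 × 1.4 = 26.88 kPa.
q_ult = q·N_q + 0.5·γ·B·N_γ·s_γ
     = 26.88 × 13.2 + 0.5 × 19.2 × 3.6 × 14.5 × 0.93
     = 354.82 + 466.04 = 820.86 kPa.
Net ultimate: q_net = 820.86 − 26.88 = 793.98 kPa.
q_all(net) = 793.98 / 2 = 396.99 kPa.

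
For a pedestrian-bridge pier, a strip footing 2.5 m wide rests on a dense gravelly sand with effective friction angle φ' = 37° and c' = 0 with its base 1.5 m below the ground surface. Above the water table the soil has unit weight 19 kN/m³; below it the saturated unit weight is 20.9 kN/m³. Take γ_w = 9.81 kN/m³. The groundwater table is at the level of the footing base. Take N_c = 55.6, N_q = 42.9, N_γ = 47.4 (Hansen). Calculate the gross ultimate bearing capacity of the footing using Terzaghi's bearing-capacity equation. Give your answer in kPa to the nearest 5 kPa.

Effective surcharge at the founding depth q = γ·D_f = 19 × 1.5 = 28.5 kPa.
The water table coincides with the base, so in the self-weight term γ → γ' = 11.09 kN/m³.
q_ult = q·N_q + 0.5·γ·B·N_γ
     = 28.5 × 42.9 + 0.5 × 11.09 × 2.5 × 47.4
     = 1222.6 + 657.08 = 1879.7 kPa.

q_ult ≈ 1880 kPa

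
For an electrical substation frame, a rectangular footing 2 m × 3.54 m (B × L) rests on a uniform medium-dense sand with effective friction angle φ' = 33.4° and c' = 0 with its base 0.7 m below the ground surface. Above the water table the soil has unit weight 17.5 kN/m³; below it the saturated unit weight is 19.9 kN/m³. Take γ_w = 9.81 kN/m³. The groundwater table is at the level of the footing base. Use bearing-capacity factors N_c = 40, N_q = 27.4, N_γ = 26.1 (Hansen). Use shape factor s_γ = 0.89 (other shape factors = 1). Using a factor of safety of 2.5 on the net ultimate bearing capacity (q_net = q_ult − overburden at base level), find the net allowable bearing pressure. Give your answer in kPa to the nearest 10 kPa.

q_all(net) ≈ 220 kPa

Effective surcharge at the founding depth q = γ·D_f = 17.5 × 0.7 = 12.25 kPa.
The water table coincides with the base, so in the self-weight term γ → γ' = 10.09 kN/m³.
q_ult = q·N_q + 0.5·γ·B·N_γ·s_γ
     = 12.25 × 27.4 + 0.5 × 10.09 × 2 × 26.1 × 0.89
     = 335.65 + 234.38 = 570.03 kPa.
q_net = 570.03 − 12.25 = 557.78 kPa.
q_all(net) = 557.78 / 2.5 = 223.11 kPa.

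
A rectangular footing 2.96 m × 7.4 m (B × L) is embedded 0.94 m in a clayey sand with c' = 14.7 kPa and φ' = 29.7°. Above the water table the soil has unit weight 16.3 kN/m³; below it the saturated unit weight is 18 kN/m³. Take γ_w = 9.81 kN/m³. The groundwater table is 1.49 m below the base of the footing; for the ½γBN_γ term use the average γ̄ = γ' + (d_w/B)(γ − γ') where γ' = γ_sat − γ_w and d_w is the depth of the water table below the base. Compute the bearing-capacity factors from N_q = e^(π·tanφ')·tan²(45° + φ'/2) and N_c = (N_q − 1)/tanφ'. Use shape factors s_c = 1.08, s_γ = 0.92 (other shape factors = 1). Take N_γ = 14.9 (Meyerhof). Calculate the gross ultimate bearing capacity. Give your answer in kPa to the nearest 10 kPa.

tan29.7° = 0.5704, so N_q = e^(π×0.5704)·tan²(59.85°) = 6.001 × 2.964 = 17.79.
N_c = (17.79 − 1)/tan29.7° = 29.43.
q = γ·D_f = 16.3 × 0.94 = 15.322 kPa.
γ' = 8.19 kN/m³; averaging over the depth B below the base, γ̄ = γ' + (d_w/B)(γ − γ') = 12.272 kN/m³.
c·N_c·s_c = 14.7 × 29.431 × 1.08 = 467.24 kPa
q·N_q = 15.322 × 17.787 = 272.53 kPa
0.5·γ·B·N_γ·s_γ = 0.5 × 12.272 × 2.96 × 14.9 × 0.92 = 248.98 kPa
q_ult = 467.24 + 272.53 + 248.98 = 988.76 kPa.

q_ult ≈ 990 kPa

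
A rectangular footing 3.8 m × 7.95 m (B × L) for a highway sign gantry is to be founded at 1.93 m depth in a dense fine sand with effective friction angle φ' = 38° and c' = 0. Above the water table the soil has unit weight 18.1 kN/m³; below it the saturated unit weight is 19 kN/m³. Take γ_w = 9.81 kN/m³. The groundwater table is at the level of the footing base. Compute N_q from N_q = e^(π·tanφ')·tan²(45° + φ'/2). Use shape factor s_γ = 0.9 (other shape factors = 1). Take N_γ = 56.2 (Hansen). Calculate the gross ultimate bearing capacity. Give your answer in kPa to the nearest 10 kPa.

tan38° = 0.7813, so N_q = e^(π×0.7813)·tan²(64°) = 11.64 × 4.204 = 48.93.
Effective surcharge at the founding depth q = γ·D_f = 18.1 × 1.93 = 34.933 kPa.
The water table coincides with the base, so in the self-weight term γ → γ' = 9.19 kN/m³.
q_ult = q·N_q + 0.5·γ·B·N_γ·s_γ
     = 34.933 × 48.933 + 0.5 × 9.19 × 3.8 × 56.2 × 0.9
     = 1709.4 + 883.18 = 2592.6 kPa.

q_ult ≈ 2590 kPa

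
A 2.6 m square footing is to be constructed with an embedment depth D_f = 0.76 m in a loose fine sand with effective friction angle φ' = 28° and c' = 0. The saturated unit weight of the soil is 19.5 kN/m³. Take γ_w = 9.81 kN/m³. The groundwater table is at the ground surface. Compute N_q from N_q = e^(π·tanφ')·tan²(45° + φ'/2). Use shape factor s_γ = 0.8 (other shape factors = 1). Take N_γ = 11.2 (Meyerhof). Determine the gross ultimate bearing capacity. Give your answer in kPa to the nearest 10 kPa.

tan28° = 0.5317, so N_q = e^(π×0.5317)·tan²(59°) = 5.314 × 2.77 = 14.72.
With the water table at the surface the whole profile is submerged: γ' = 19.5 − 9.81 = 9.69 kN/m³, so q = γ'·D_f = 7.3644 kPa; the same γ' applies in the ½γBN_γ term.
q_ult = q·N_q + 0.5·γ·B·N_γ·s_γ
     = 7.3644 × 14.72 + 0.5 × 9.69 × 2.6 × 11.2 × 0.8
     = 108.4 + 112.87 = 221.27 kPa.

q_ult ≈ 220 kPa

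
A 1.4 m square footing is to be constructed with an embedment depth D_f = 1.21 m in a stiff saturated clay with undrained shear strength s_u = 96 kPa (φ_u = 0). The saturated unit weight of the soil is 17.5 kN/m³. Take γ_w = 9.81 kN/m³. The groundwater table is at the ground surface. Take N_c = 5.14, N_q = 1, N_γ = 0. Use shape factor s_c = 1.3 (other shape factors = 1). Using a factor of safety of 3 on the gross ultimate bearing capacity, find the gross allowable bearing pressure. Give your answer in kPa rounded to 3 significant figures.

q_all ≈ 217 kPa

With the water table at the surface the whole profile is submerged: γ' = 17.5 − 9.81 = 7.69 kN/m³, so q = γ'·D_f = 9.3049 kPa.
q_ult = c·N_c·s_c + q·N_q
     = 96 × 5.14 × 1.3 + 9.3049 × 1
     = 641.47 + 9.3049 = 650.78 kPa.
q_all = 650.78 / 3 = 216.93 kPa.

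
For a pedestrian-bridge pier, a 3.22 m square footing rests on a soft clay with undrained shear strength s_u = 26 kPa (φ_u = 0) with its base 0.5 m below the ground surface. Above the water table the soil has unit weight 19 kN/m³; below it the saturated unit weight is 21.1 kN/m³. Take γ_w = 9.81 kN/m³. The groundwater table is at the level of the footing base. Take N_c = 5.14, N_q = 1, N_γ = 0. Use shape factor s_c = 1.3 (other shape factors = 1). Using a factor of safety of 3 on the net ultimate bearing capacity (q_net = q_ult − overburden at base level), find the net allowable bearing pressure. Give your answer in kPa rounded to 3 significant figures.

q_all(net) ≈ 57.9 kPa

Effective surcharge at the founding depth q = γ·D_f = 19 × 0.5 = 9.5 kPa.
q_ult = c·N_c·s_c + q·N_q
     = 26 × 5.14 × 1.3 + 9.5 × 1
     = 173.73 + 9.5 = 183.23 kPa.
q_net = 183.23 − 9.5 = 173.73 kPa.
q_all(net) = 173.73 / 3 = 57.911 kPa.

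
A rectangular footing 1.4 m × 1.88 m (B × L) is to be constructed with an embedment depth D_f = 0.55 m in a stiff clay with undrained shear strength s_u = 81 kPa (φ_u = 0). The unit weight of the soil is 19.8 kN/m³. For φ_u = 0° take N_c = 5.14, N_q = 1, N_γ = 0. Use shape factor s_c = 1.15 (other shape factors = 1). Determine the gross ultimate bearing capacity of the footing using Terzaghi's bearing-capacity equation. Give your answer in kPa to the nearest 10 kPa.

q_ult ≈ 490 kPa

q = γ·D_f = 19.8 × 0.55 = 10.89 kPa.
c·N_c·s_c = 81 × 5.14 × 1.15 = 478.79 kPa
q·N_q = 10.89 × 1 = 10.89 kPa
q_ult = 478.79 + 10.89 = 489.68 kPa.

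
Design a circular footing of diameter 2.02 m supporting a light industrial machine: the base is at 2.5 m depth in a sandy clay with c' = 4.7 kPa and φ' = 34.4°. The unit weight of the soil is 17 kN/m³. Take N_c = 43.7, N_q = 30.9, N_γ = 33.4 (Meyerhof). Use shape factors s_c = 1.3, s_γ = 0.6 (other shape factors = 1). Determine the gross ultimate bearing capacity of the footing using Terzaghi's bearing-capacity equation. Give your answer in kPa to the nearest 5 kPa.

Overburden at base level: q = 17 × 2.5 = 42.5 kPa.
Cohesion term c·N_c·s_c = 4.7 × 43.7 × 1.3 = 267.01 kPa; surcharge term q·N_q = 42.5 × 30.9 = 1313.2 kPa; self-weight term 0.5·γ·B·N_γ·s_γ = 0.5 × 17 × 2.02 × 33.4 × 0.6 = 344.09 kPa.
q_ult = 267.01 + 1313.2 + 344.09 = 1924.3 kPa.

q_ult ≈ 1925 kPa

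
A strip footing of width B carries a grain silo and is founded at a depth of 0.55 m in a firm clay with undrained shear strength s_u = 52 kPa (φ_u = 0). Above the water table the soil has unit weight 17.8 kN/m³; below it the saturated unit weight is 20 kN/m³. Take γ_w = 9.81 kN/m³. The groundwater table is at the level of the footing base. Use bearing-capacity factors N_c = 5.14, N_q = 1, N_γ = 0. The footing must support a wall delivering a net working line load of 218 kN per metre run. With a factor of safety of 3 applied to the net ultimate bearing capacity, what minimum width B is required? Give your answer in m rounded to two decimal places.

q = γ·D_f = 17.8 × 0.55 = 9.79 kPa.
c·N_c = 52 × 5.14 = 267.28 kPa
q·N_q = 9.79 × 1 = 9.79 kPa
q_ult = 267.28 + 9.79 = 277.07 kPa.
For φ = 0 the ½γBN_γ term vanishes, so q_ult is independent of B. q_net = 277.07 − 9.79 = 267.28 kPa; q_all(net) = 267.28/3 = 89.093 kPa.
Required width B = w / q_all(net) = 218 / 89.093 = 2.447 m.

B = 2.45 m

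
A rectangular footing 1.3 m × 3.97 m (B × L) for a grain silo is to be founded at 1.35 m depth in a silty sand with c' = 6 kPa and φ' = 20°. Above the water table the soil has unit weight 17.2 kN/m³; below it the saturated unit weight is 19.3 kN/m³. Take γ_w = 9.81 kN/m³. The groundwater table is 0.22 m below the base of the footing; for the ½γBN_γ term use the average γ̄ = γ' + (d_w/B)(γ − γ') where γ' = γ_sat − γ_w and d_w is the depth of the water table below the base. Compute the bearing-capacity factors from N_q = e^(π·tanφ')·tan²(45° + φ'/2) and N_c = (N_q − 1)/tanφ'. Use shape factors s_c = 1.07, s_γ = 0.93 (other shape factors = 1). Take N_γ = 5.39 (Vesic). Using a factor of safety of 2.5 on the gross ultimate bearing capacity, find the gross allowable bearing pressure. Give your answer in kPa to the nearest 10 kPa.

N_q = e^(π·tan20°)·tan²(55°) = 6.4; N_c = (N_q − 1)/tanφ' = 14.83.
q = γ·D_f = 17.2 × 1.35 = 23.22 kPa.
γ' = 9.49 kN/m³; averaging over the depth B below the base, γ̄ = γ' + (d_w/B)(γ − γ') = 10.795 kN/m³.
c·N_c·s_c = 6 × 14.835 × 1.07 = 95.239 kPa
q·N_q = 23.22 × 6.3994 = 148.59 kPa
0.5·γ·B·N_γ·s_γ = 0.5 × 10.795 × 1.3 × 5.39 × 0.93 = 35.172 kPa
q_ult = 95.239 + 148.59 + 35.172 = 279 kPa.
q_all = 279 / 2.5 = 111.6 kPa.

q_all ≈ 110 kPa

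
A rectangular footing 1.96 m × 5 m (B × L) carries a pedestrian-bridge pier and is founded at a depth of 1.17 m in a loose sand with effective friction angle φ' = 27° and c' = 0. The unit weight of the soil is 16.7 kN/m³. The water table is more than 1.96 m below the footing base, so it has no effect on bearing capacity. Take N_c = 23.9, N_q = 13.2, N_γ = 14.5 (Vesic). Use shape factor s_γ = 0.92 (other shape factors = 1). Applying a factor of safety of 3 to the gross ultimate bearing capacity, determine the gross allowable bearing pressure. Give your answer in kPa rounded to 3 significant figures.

Overburden at base level: q = 16.7 × 1.17 = 19.539 kPa.
Surcharge term q·N_q = 19.539 × 13.2 = 257.91 kPa; self-weight term 0.5·γ·B·N_γ·s_γ = 0.5 × 16.7 × 1.96 × 14.5 × 0.92 = 218.32 kPa.
q_ult = 257.91 + 218.32 = 476.24 kPa.
q_all = q_ult / FS = 476.24 / 3 = 158.75 kPa.

q_all ≈ 159 kPa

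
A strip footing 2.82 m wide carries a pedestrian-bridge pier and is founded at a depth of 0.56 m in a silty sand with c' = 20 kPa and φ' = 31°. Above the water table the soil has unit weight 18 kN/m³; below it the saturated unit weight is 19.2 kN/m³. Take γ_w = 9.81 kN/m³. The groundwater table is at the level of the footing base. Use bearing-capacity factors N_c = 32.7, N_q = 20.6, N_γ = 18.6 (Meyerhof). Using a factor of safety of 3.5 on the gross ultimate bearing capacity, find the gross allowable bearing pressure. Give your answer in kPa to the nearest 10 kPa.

Effective surcharge at the founding depth q = γ·D_f = 18 × 0.56 = 10.08 kPa.
The water table coincides with the base, so in the self-weight term γ → γ' = 9.39 kN/m³.
q_ult = c·N_c + q·N_q + 0.5·γ·B·N_γ
     = 20 × 32.7 + 10.08 × 20.6 + 0.5 × 9.39 × 2.82 × 18.6
     = 654 + 207.65 + 246.26 = 1107.9 kPa.
q_all = 1107.9 / 3.5 = 316.55 kPa.

q_all ≈ 320 kPa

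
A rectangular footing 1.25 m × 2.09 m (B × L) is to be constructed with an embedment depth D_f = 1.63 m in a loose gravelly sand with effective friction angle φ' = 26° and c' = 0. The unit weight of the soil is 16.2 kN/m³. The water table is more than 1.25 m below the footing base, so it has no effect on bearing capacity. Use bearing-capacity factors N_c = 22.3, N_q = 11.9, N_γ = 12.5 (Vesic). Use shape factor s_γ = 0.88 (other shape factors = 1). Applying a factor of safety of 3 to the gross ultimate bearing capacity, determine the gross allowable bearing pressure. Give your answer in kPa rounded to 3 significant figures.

q_all ≈ 142 kPa

q = γ·D_f = 16.2 × 1.63 = 26.406 kPa.
q·N_q = 26.406 × 11.9 = 314.23 kPa
0.5·γ·B·N_γ·s_γ = 0.5 × 16.2 × 1.25 × 12.5 × 0.88 = 111.38 kPa
q_ult = 314.23 + 111.38 = 425.61 kPa.
q_all = q_ult / FS = 425.61 / 3 = 141.87 kPa.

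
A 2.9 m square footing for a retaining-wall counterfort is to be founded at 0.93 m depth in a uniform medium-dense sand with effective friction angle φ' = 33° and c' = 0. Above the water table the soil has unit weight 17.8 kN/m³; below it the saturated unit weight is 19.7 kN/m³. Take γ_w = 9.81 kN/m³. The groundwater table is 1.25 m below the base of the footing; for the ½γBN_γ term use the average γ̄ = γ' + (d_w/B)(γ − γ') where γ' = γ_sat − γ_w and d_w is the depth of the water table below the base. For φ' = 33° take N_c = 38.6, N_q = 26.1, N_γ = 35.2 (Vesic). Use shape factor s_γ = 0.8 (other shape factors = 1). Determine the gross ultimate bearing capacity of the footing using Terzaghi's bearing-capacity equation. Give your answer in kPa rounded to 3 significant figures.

Overburden at base level: q = 17.8 × 0.93 = 16.554 kPa.
The water table is 1.25 m below the base (< B = 2.9 m), so the ½γBN_γ term uses γ̄ = γ' + (d_w/B)(γ − γ') = 9.89 + (1.25/2.9)(17.8 − 9.89) = 13.299 kN/m³.
Surcharge term q·N_q = 16.554 × 26.1 = 432.06 kPa; self-weight term 0.5·γ·B·N_γ·s_γ = 0.5 × 13.299 × 2.9 × 35.2 × 0.8 = 543.04 kPa.
q_ult = 432.06 + 543.04 = 975.1 kPa.

q_ult ≈ 975 kPa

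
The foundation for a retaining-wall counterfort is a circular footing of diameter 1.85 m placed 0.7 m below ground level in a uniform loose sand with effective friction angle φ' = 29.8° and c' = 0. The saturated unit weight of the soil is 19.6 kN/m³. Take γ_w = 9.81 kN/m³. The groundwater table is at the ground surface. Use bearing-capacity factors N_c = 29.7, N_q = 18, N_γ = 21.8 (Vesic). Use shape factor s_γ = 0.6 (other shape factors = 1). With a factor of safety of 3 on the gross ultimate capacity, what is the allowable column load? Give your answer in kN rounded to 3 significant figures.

With the water table at the surface the whole profile is submerged: γ' = 19.6 − 9.81 = 9.79 kN/m³, so q = γ'·D_f = 6.853 kPa; the same γ' applies in the ½γBN_γ term.
q_ult = q·N_q + 0.5·γ·B·N_γ·s_γ
     = 6.853 × 18 + 0.5 × 9.79 × 1.85 × 21.8 × 0.6
     = 123.35 + 118.45 = 241.8 kPa.
Gross allowable pressure q_all = 241.8 / 3 = 80.601 kPa.
Footing area = 2.688 m², so allowable column load = 80.601 × 2.688 = 216.66 kN.

P_all ≈ 217 kN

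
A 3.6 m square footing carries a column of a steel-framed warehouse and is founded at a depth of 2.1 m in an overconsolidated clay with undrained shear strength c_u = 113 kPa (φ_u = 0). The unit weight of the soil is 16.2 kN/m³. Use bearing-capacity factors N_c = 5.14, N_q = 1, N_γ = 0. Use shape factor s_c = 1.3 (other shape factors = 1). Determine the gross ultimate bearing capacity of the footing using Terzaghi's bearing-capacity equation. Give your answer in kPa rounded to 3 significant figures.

q = γ·D_f = 16.2 × 2.1 = 34.02 kPa.
c·N_c·s_c = 113 × 5.14 × 1.3 = 755.07 kPa
q·N_q = 34.02 × 1 = 34.02 kPa
q_ult = 755.07 + 34.02 = 789.09 kPa.

q_ult ≈ 789 kPa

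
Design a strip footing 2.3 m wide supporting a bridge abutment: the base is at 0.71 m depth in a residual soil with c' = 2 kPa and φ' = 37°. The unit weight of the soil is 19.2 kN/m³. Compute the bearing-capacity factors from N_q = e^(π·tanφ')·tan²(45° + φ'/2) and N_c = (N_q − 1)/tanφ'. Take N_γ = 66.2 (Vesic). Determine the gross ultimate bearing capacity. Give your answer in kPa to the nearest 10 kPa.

q_ult ≈ 2160 kPa

tan37° = 0.7536, so N_q = e^(π×0.7536)·tan²(63.5°) = 10.669 × 4.023 = 42.92.
N_c = (42.92 − 1)/tan37° = 55.63.
Overburden at base level: q = 19.2 × 0.71 = 13.632 kPa.
Cohesion term c·N_c = 2 × 55.63 = 111.26 kPa; surcharge term q·N_q = 13.632 × 42.92 = 585.08 kPa; self-weight term 0.5·γ·B·N_γ = 0.5 × 19.2 × 2.3 × 66.2 = 1461.7 kPa.
q_ult = 111.26 + 585.08 + 1461.7 = 2158 kPa.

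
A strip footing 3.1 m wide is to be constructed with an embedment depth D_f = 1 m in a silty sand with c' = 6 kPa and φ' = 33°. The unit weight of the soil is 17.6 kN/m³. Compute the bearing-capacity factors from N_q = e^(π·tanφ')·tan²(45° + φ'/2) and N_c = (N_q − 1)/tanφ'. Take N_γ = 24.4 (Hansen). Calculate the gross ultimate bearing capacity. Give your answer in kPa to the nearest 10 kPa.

q_ult ≈ 1360 kPa

tan33° = 0.6494, so N_q = e^(π×0.6494)·tan²(61.5°) = 7.692 × 3.392 = 26.09.
N_c = (26.09 − 1)/tan33° = 38.64.
Overburden at base level: q = 17.6 × 1 = 17.6 kPa.
Cohesion term c·N_c = 6 × 38.638 = 231.83 kPa; surcharge term q·N_q = 17.6 × 26.092 = 459.22 kPa; self-weight term 0.5·γ·B·N_γ = 0.5 × 17.6 × 3.1 × 24.4 = 665.63 kPa.
q_ult = 231.83 + 459.22 + 665.63 = 1356.7 kPa.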